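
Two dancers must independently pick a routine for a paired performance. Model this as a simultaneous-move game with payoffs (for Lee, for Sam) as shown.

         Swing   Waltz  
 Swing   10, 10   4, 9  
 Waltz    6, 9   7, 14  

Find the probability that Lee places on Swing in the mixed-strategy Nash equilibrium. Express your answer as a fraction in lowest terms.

Lee's mix p on Swing must make Sam indifferent between Swing and Waltz.
Sam's payoff from Swing: 10p + 9(1−p). From Waltz: 9p + 14(1−p).
Set equal: 1p = 5(1−p) → p = 5/6.

5/6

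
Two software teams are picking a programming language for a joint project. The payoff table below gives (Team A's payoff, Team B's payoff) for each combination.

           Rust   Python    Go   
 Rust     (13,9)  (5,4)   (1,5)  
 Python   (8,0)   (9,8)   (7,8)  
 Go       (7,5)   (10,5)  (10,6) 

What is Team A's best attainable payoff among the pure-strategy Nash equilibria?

Both Rust is a pure NE (Team A: 13 ≥ 8; Team B: 9 ≥ 5). Team A gets 13.
Both Go is a pure NE (Team A: 10 ≥ 7; Team B: 6 ≥ 5). Team A gets 10.
Every other cell has a profitable deviation for at least one player. Highest of {13, 10} is 13.

13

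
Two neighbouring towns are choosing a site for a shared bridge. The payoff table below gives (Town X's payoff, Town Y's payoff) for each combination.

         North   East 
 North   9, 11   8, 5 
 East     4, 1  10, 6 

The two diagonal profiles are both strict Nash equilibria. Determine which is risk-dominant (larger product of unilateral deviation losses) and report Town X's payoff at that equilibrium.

At both North: Town X loses 9 − 4 = 5 by deviating; Town Y loses 11 − 5 = 6. Product = 5·6 = 30.
At both East: Town X loses 10 − 8 = 2 by deviating; Town Y loses 6 − 1 = 5. Product = 2·5 = 10.
30 > 10, so both North is risk-dominant. Town X's payoff there is 9.

9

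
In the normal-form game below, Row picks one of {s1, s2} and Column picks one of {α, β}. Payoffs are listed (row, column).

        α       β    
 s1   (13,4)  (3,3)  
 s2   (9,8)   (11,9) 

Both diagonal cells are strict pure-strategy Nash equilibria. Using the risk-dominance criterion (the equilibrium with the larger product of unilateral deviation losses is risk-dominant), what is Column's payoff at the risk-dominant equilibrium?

At (s1, α): Row loses 13 − 9 = 4 by deviating; Column loses 4 − 3 = 1. Product = 4·1 = 4.
At (s2, β): Row loses 11 − 3 = 8 by deviating; Column loses 9 − 8 = 1. Product = 8·1 = 8.
8 > 4, so (s2, β) is risk-dominant. Column's payoff there is 9.

9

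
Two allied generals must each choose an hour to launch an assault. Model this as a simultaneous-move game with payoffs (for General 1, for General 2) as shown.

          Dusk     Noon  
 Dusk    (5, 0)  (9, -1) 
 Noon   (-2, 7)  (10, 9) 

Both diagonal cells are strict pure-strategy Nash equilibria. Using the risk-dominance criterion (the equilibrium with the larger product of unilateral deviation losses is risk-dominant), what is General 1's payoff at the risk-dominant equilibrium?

5

At both Dusk: General 1 loses 5 − (-2) = 7 by deviating; General 2 loses 0 − (-1) = 1. Product = 7·1 = 7.
At both Noon: General 1 loses 10 − 9 = 1 by deviating; General 2 loses 9 − 7 = 2. Product = 1·2 = 2.
7 > 2, so both Dusk is risk-dominant. General 1's payoff there is 5.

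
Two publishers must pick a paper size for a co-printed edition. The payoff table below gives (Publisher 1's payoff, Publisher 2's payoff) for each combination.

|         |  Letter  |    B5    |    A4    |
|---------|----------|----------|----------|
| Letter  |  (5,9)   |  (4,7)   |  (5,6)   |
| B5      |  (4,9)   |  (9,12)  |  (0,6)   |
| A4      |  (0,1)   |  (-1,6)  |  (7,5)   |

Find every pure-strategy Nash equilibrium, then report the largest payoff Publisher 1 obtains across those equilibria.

Both Letter is a pure NE (Publisher 1: 5 ≥ 4; Publisher 2: 9 ≥ 7). Publisher 1 gets 5.
Both B5 is a pure NE (Publisher 1: 9 ≥ 4; Publisher 2: 12 ≥ 9). Publisher 1 gets 9.
Every other cell has a profitable deviation for at least one player. Highest of {5, 9} is 9.

9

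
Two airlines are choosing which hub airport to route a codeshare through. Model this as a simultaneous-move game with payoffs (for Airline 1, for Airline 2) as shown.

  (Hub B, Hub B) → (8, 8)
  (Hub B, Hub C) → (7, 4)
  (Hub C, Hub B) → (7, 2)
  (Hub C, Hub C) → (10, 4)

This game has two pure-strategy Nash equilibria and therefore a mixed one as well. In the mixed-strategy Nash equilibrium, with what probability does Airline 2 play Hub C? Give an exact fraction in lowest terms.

1/4

Airline 2's mix q on Hub B must make Airline 1 indifferent between Hub B and Hub C.
Airline 1's payoff from Hub B: 8q + 7(1−q). From Hub C: 7q + 10(1−q).
Set equal: 1q = 3(1−q) → q = 3/4.
Probability on Hub C is 1 − 3/4 = 1/4.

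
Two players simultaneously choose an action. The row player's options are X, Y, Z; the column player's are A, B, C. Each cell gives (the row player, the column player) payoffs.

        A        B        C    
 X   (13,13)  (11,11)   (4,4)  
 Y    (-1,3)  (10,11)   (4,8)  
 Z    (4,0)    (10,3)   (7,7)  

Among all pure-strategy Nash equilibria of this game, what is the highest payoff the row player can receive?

(X, A) is a pure NE (the row player: 13 ≥ 4; the column player: 13 ≥ 11). The row player gets 13.
(Z, C) is a pure NE (the row player: 7 ≥ 4; the column player: 7 ≥ 3). The row player gets 7.
Every other cell has a profitable deviation for at least one player. Highest of {13, 7} is 13.

13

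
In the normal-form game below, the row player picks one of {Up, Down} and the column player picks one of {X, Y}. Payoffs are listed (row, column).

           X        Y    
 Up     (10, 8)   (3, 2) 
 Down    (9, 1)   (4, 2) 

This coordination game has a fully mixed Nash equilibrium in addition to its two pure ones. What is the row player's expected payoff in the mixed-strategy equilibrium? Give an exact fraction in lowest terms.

The column player mixes with probability q on X, chosen so the row player is indifferent: 10q + 3(1−q) = 9q + 4(1−q) gives q = 1/2.
The row player's expected payoff (from either row, since indifferent) is 10·1/2 + 3·1/2 = 13/2.

13/2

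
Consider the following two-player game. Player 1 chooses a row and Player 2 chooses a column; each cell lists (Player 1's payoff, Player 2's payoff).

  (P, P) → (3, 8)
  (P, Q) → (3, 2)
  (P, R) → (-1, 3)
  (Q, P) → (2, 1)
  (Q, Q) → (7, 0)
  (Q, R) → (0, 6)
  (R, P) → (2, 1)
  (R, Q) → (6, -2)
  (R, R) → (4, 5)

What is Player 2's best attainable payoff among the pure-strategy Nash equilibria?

Both P is a pure NE (Player 1: 3 ≥ 2; Player 2: 8 ≥ 3). Player 2 gets 8.
Both R is a pure NE (Player 1: 4 ≥ 0; Player 2: 5 ≥ 1). Player 2 gets 5.
Every other cell has a profitable deviation for at least one player. Highest of {8, 5} is 8.

8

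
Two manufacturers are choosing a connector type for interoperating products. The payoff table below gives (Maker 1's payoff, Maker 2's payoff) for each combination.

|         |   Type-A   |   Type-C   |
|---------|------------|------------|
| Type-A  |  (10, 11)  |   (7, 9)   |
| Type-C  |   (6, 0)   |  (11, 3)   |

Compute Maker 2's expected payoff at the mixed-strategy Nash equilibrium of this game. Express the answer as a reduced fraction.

33/5

Maker 1 mixes with probability p on Type-A, chosen so Maker 2 is indifferent: 11p + 0(1−p) = 9p + 3(1−p) gives p = 3/5.
Maker 2's expected payoff is 11·3/5 + 0·2/5 = 33/5.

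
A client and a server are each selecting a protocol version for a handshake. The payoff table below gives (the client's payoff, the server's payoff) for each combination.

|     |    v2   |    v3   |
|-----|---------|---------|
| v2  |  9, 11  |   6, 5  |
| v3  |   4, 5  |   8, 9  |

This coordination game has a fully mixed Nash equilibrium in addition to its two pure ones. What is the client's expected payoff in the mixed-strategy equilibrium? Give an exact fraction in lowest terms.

The server mixes with probability q on v2, chosen so the client is indifferent: 9q + 6(1−q) = 4q + 8(1−q) gives q = 2/7.
The client's expected payoff (from either row, since indifferent) is 9·2/7 + 6·5/7 = 48/7.

48/7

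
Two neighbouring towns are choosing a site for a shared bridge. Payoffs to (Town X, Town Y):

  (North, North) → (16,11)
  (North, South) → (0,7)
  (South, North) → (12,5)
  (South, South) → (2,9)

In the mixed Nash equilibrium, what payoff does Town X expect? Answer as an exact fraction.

Town Y mixes with probability q on North, chosen so Town X is indifferent: 16q + 0(1−q) = 12q + 2(1−q) gives q = 1/3.
Town X's expected payoff (from either row, since indifferent) is 16·1/3 + 0·2/3 = 16/3.

16/3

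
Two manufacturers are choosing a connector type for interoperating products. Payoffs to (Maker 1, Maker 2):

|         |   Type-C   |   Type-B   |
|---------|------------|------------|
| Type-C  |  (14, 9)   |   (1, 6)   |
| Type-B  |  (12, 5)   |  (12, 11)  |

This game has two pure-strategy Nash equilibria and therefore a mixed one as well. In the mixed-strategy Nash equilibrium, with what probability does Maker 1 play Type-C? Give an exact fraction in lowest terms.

Maker 1's mix p on Type-C must make Maker 2 indifferent between Type-C and Type-B.
Maker 2's payoff from Type-C: 9p + 5(1−p). From Type-B: 6p + 11(1−p).
Set equal: 3p = 6(1−p) → p = 6/9 = 2/3.

2/3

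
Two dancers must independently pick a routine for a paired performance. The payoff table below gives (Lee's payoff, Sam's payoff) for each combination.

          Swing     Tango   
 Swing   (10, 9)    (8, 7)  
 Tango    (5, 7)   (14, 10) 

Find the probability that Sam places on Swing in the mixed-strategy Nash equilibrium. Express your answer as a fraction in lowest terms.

Sam's mix q on Swing must make Lee indifferent between Swing and Tango.
Lee's payoff from Swing: 10q + 8(1−q). From Tango: 5q + 14(1−q).
Set equal: 5q = 6(1−q) → q = 6/11.

6/11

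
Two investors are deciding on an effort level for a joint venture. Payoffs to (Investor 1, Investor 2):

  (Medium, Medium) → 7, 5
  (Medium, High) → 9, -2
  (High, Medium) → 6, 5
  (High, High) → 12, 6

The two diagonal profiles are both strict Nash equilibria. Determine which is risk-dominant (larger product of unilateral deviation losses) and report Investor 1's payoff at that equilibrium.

At both Medium: Investor 1 loses 7 − 6 = 1 by deviating; Investor 2 loses 5 − (-2) = 7. Product = 1·7 = 7.
At both High: Investor 1 loses 12 − 9 = 3 by deviating; Investor 2 loses 6 − 5 = 1. Product = 3·1 = 3.
7 > 3, so both Medium is risk-dominant. Investor 1's payoff there is 7.

7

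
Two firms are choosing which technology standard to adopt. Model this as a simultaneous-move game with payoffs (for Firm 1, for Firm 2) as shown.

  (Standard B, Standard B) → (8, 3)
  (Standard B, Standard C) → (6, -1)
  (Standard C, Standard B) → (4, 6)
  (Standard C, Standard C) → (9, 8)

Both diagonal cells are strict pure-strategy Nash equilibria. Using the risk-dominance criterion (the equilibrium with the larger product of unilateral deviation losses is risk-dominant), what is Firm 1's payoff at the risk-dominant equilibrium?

8

At both Standard B: Firm 1 loses 8 − 4 = 4 by deviating; Firm 2 loses 3 − (-1) = 4. Product = 4·4 = 16.
At both Standard C: Firm 1 loses 9 − 6 = 3 by deviating; Firm 2 loses 8 − 6 = 2. Product = 3·2 = 6.
16 > 6, so both Standard B is risk-dominant. Firm 1's payoff there is 8.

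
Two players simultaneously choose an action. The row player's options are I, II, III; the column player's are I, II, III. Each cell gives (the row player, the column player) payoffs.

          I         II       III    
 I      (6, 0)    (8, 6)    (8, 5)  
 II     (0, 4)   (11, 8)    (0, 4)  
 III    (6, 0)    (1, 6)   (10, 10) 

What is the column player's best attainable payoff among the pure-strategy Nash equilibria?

Both II is a pure NE (the row player: 11 ≥ 8; the column player: 8 ≥ 4). The column player gets 8.
Both III is a pure NE (the row player: 10 ≥ 8; the column player: 10 ≥ 6). The column player gets 10.
Every other cell has a profitable deviation for at least one player. Highest of {8, 10} is 10.

10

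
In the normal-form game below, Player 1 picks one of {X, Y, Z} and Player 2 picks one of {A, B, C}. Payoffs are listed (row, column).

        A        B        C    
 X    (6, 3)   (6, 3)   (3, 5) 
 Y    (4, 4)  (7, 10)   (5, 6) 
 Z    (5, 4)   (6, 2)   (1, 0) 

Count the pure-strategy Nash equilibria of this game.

(Y, B): Player 1 gets 7 (best alternative 6); Player 2 gets 10 (best alternative 6). Neither deviates — NE.
(X, A) is not a NE: Player 2 would switch to C (5 > 3).
No other cell survives both best-response checks, so there is 1 pure NE.

1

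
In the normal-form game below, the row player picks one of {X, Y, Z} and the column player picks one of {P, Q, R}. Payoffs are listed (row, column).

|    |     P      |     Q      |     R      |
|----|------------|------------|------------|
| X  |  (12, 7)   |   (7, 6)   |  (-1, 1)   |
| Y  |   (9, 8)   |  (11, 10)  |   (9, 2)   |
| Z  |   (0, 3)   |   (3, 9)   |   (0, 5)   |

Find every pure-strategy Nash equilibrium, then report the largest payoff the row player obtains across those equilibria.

(X, P) is a pure NE (the row player: 12 ≥ 9; the column player: 7 ≥ 6). The row player gets 12.
(Y, Q) is a pure NE (the row player: 11 ≥ 7; the column player: 10 ≥ 8). The row player gets 11.
Every other cell has a profitable deviation for at least one player. Highest of {12, 11} is 12.

12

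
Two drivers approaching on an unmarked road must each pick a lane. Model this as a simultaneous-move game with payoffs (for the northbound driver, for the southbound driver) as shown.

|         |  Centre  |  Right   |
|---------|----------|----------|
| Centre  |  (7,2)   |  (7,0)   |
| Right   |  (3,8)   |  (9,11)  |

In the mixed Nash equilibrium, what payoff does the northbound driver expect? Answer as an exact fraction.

7

The southbound driver mixes with probability q on Centre, chosen so the northbound driver is indifferent: 7q + 7(1−q) = 3q + 9(1−q) gives q = 1/3.
The northbound driver's expected payoff (from either row, since indifferent) is 7·1/3 + 7·2/3 = 7.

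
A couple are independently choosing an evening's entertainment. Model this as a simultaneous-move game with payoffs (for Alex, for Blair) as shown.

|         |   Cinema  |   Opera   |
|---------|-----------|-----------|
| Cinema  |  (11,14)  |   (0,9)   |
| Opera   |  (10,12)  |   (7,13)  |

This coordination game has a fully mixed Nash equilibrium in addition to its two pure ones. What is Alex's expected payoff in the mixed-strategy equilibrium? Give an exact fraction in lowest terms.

77/8

Blair mixes with probability q on Cinema, chosen so Alex is indifferent: 11q + 0(1−q) = 10q + 7(1−q) gives q = 7/8.
Alex's expected payoff (from either row, since indifferent) is 11·7/8 + 0·1/8 = 77/8.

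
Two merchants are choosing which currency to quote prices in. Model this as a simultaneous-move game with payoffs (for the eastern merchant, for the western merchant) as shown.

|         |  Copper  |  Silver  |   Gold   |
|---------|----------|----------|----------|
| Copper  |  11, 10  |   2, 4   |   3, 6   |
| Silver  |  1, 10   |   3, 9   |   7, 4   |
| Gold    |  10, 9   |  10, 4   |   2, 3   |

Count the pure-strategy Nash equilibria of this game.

1

Both Copper: the eastern merchant gets 11 (best alternative 10); the western merchant gets 10 (best alternative 6). Neither deviates — NE.
Both Gold is not a NE: the eastern merchant would switch to Silver (7 > 2).
No other cell survives both best-response checks, so there is 1 pure NE.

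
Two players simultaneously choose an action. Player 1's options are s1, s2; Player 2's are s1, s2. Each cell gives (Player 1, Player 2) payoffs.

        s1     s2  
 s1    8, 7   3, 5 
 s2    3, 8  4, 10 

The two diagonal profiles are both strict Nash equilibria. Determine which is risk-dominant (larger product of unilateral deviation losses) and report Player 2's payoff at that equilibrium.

7

At both s1: Player 1 loses 8 − 3 = 5 by deviating; Player 2 loses 7 − 5 = 2. Product = 5·2 = 10.
At both s2: Player 1 loses 4 − 3 = 1 by deviating; Player 2 loses 10 − 8 = 2. Product = 1·2 = 2.
10 > 2, so both s1 is risk-dominant. Player 2's payoff there is 7.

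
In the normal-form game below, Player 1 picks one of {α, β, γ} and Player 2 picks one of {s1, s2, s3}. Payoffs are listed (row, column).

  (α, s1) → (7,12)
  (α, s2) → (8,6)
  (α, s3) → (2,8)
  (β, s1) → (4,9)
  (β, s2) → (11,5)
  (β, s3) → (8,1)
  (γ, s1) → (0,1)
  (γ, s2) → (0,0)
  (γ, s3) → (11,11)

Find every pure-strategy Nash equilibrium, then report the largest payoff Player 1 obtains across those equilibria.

11

(α, s1) is a pure NE (Player 1: 7 ≥ 4; Player 2: 12 ≥ 8). Player 1 gets 7.
(γ, s3) is a pure NE (Player 1: 11 ≥ 8; Player 2: 11 ≥ 1). Player 1 gets 11.
Every other cell has a profitable deviation for at least one player. Highest of {7, 11} is 11.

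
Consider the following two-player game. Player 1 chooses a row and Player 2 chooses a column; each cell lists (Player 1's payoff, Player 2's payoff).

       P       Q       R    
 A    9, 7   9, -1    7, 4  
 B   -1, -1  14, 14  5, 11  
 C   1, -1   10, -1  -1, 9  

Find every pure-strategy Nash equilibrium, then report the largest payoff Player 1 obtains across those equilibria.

14

(A, P) is a pure NE (Player 1: 9 ≥ 1; Player 2: 7 ≥ 4). Player 1 gets 9.
(B, Q) is a pure NE (Player 1: 14 ≥ 10; Player 2: 14 ≥ 11). Player 1 gets 14.
Every other cell has a profitable deviation for at least one player. Highest of {9, 14} is 14.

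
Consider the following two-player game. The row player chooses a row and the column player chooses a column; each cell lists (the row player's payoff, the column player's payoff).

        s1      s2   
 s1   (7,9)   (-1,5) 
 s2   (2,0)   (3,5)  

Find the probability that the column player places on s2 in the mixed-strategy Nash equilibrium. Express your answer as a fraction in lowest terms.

5/9

The column player's mix q on s1 must make the row player indifferent between s1 and s2.
The row player's payoff from s1: 7q + (-1)(1−q). From s2: 2q + 3(1−q).
Set equal: 5q = 4(1−q) → q = 4/9.
Probability on s2 is 1 − 4/9 = 5/9.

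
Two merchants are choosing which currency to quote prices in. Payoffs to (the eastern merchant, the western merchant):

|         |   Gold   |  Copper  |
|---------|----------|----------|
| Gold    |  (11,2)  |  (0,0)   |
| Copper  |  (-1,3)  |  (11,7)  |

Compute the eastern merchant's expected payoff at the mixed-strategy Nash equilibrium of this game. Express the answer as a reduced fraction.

The western merchant mixes with probability q on Gold, chosen so the eastern merchant is indifferent: 11q + 0(1−q) = (-1)q + 11(1−q) gives q = 11/23.
The eastern merchant's expected payoff (from either row, since indifferent) is 11·11/23 + 0·12/23 = 121/23.

121/23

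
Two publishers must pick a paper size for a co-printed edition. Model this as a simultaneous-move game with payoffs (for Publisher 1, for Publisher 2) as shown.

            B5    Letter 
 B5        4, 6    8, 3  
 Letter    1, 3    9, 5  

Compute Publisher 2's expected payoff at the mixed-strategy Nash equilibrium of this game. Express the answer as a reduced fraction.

Publisher 1 mixes with probability p on B5, chosen so Publisher 2 is indifferent: 6p + 3(1−p) = 3p + 5(1−p) gives p = 2/5.
Publisher 2's expected payoff is 6·2/5 + 3·3/5 = 21/5.

21/5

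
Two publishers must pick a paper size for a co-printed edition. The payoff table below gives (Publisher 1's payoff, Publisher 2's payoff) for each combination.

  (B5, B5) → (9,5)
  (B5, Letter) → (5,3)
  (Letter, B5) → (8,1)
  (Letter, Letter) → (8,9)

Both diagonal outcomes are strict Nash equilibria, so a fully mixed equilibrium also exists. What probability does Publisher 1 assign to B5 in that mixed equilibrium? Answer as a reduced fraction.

Publisher 1's mix p on B5 must make Publisher 2 indifferent between B5 and Letter.
Publisher 2's payoff from B5: 5p + 1(1−p). From Letter: 3p + 9(1−p).
Set equal: 2p = 8(1−p) → p = 8/10 = 4/5.

4/5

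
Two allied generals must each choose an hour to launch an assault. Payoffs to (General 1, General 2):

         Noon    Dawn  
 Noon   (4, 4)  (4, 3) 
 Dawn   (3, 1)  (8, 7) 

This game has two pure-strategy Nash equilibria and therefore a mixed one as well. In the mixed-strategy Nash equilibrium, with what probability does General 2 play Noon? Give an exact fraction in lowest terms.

General 2's mix q on Noon must make General 1 indifferent between Noon and Dawn.
General 1's payoff from Noon: 4q + 4(1−q). From Dawn: 3q + 8(1−q).
Set equal: 1q = 4(1−q) → q = 4/5.

4/5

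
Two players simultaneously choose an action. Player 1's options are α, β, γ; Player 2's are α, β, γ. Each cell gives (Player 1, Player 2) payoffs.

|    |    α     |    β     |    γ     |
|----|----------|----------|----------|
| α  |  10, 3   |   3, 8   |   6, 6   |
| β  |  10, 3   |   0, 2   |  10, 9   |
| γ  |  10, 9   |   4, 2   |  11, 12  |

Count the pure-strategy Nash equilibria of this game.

1

Both γ: Player 1 gets 11 (best alternative 10); Player 2 gets 12 (best alternative 9). Neither deviates — NE.
Both α is not a NE: Player 2 would switch to β (8 > 3).
No other cell survives both best-response checks, so there is 1 pure NE.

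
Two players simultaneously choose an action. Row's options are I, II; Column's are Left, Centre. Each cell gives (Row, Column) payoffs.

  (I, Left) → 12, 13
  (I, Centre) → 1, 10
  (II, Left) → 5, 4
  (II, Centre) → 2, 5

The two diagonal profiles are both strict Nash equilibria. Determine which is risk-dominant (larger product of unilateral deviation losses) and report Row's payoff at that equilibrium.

12

At (I, Left): Row loses 12 − 5 = 7 by deviating; Column loses 13 − 10 = 3. Product = 7·3 = 21.
At (II, Centre): Row loses 2 − 1 = 1 by deviating; Column loses 5 − 4 = 1. Product = 1·1 = 1.
21 > 1, so (I, Left) is risk-dominant. Row's payoff there is 12.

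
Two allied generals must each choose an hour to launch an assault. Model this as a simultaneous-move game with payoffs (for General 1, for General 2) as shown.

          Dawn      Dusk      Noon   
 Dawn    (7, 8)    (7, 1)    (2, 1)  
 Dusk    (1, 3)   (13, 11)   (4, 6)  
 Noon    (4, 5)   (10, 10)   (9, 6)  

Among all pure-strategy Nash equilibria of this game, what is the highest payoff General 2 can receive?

Both Dawn is a pure NE (General 1: 7 ≥ 4; General 2: 8 ≥ 1). General 2 gets 8.
Both Dusk is a pure NE (General 1: 13 ≥ 10; General 2: 11 ≥ 6). General 2 gets 11.
Every other cell has a profitable deviation for at least one player. Highest of {8, 11} is 11.

11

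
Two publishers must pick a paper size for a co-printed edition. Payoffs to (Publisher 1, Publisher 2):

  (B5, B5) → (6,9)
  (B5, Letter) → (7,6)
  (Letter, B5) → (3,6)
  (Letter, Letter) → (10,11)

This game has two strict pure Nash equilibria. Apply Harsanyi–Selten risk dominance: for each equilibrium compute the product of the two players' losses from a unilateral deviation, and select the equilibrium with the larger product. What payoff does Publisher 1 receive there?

At both B5: Publisher 1 loses 6 − 3 = 3 by deviating; Publisher 2 loses 9 − 6 = 3. Product = 3·3 = 9.
At both Letter: Publisher 1 loses 10 − 7 = 3 by deviating; Publisher 2 loses 11 − 6 = 5. Product = 3·5 = 15.
15 > 9, so both Letter is risk-dominant. Publisher 1's payoff there is 10.

10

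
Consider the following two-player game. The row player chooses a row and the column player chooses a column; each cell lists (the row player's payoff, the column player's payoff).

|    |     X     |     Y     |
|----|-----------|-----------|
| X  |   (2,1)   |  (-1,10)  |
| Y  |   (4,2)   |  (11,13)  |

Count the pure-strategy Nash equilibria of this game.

Both Y: the row player gets 11 (best alternative -1); the column player gets 13 (best alternative 2). Neither deviates — NE.
Both X is not a NE: the row player would switch to Y (4 > 2).
No other cell survives both best-response checks, so there is 1 pure NE.

1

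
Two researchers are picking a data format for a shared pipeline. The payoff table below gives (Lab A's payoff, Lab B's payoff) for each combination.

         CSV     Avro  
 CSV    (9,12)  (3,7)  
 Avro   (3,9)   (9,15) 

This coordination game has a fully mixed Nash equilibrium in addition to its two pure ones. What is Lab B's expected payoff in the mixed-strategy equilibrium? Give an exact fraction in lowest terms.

Lab A mixes with probability p on CSV, chosen so Lab B is indifferent: 12p + 9(1−p) = 7p + 15(1−p) gives p = 6/11.
Lab B's expected payoff is 12·6/11 + 9·5/11 = 117/11.

117/11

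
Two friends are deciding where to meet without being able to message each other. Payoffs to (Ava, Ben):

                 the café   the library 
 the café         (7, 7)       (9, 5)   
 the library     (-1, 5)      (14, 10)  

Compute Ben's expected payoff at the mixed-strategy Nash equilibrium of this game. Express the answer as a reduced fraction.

45/7

Ava mixes with probability p on the café, chosen so Ben is indifferent: 7p + 5(1−p) = 5p + 10(1−p) gives p = 5/7.
Ben's expected payoff is 7·5/7 + 5·2/7 = 45/7.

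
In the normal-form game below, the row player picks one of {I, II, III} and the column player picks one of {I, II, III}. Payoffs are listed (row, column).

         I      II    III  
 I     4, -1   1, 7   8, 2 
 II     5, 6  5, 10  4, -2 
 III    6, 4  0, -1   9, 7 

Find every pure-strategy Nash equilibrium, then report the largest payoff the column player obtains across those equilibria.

10

Both II is a pure NE (the row player: 5 ≥ 1; the column player: 10 ≥ 6). The column player gets 10.
Both III is a pure NE (the row player: 9 ≥ 8; the column player: 7 ≥ 4). The column player gets 7.
Every other cell has a profitable deviation for at least one player. Highest of {10, 7} is 10.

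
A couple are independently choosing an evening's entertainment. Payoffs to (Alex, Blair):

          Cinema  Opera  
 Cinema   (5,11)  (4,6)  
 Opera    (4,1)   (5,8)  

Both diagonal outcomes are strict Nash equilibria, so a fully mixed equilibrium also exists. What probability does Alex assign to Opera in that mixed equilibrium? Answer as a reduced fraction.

Alex's mix p on Cinema must make Blair indifferent between Cinema and Opera.
Blair's payoff from Cinema: 11p + 1(1−p). From Opera: 6p + 8(1−p).
Set equal: 5p = 7(1−p) → p = 7/12.
Probability on Opera is 1 − 7/12 = 5/12.

5/12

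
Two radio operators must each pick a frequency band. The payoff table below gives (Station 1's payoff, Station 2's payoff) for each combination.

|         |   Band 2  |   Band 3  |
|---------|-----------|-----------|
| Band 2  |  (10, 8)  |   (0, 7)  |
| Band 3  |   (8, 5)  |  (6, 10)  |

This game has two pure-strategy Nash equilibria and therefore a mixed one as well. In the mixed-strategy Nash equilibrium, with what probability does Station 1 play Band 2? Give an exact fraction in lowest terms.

5/6

Station 1's mix p on Band 2 must make Station 2 indifferent between Band 2 and Band 3.
Station 2's payoff from Band 2: 8p + 5(1−p). From Band 3: 7p + 10(1−p).
Set equal: 1p = 5(1−p) → p = 5/6.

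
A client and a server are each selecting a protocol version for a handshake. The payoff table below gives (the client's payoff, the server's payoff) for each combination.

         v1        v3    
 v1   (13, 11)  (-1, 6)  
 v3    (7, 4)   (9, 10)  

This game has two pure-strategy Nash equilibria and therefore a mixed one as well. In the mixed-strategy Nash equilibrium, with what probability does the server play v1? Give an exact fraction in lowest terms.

5/8

The server's mix q on v1 must make the client indifferent between v1 and v3.
The client's payoff from v1: 13q + (-1)(1−q). From v3: 7q + 9(1−q).
Set equal: 6q = 10(1−q) → q = 10/16 = 5/8.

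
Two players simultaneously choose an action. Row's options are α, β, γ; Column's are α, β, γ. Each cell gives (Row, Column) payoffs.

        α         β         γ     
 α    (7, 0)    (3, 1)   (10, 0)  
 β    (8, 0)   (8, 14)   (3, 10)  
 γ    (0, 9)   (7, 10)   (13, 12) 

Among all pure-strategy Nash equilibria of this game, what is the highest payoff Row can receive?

13

Both β is a pure NE (Row: 8 ≥ 7; Column: 14 ≥ 10). Row gets 8.
Both γ is a pure NE (Row: 13 ≥ 10; Column: 12 ≥ 10). Row gets 13.
Every other cell has a profitable deviation for at least one player. Highest of {8, 13} is 13.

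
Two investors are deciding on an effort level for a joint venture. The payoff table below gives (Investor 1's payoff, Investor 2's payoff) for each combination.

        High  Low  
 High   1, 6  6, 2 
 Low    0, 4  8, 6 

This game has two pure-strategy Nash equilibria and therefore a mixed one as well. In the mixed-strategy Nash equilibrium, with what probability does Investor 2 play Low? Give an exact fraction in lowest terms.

1/3

Investor 2's mix q on High must make Investor 1 indifferent between High and Low.
Investor 1's payoff from High: 1q + 6(1−q). From Low: 0q + 8(1−q).
Set equal: 1q = 2(1−q) → q = 2/3.
Probability on Low is 1 − 2/3 = 1/3.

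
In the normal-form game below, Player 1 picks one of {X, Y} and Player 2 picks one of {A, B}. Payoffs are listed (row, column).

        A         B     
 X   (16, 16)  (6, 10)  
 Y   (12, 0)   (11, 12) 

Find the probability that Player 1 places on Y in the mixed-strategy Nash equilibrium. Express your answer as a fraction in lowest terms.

1/3

Player 1's mix p on X must make Player 2 indifferent between A and B.
Player 2's payoff from A: 16p + 0(1−p). From B: 10p + 12(1−p).
Set equal: 6p = 12(1−p) → p = 12/18 = 2/3.
Probability on Y is 1 − 2/3 = 1/3.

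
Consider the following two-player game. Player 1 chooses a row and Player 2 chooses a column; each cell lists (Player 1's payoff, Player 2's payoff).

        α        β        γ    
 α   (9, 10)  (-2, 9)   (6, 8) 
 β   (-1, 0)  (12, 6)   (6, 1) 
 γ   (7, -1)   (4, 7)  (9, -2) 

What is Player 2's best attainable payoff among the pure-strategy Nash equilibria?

Both α is a pure NE (Player 1: 9 ≥ 7; Player 2: 10 ≥ 9). Player 2 gets 10.
Both β is a pure NE (Player 1: 12 ≥ 4; Player 2: 6 ≥ 1). Player 2 gets 6.
Every other cell has a profitable deviation for at least one player. Highest of {10, 6} is 10.

10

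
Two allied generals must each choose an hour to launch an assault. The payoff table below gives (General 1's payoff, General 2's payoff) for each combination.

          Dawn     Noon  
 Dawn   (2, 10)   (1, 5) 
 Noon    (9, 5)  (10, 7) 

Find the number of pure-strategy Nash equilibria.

Both Noon: General 1 gets 10 (best alternative 1); General 2 gets 7 (best alternative 5). Neither deviates — NE.
Both Dawn is not a NE: General 1 would switch to Noon (9 > 2).
No other cell survives both best-response checks, so there is 1 pure NE.

1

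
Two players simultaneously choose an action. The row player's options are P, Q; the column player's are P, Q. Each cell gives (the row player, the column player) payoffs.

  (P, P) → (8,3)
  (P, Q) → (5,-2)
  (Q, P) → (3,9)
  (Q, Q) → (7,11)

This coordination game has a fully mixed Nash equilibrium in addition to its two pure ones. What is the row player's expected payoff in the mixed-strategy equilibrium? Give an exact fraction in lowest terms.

The column player mixes with probability q on P, chosen so the row player is indifferent: 8q + 5(1−q) = 3q + 7(1−q) gives q = 2/7.
The row player's expected payoff (from either row, since indifferent) is 8·2/7 + 5·5/7 = 41/7.

41/7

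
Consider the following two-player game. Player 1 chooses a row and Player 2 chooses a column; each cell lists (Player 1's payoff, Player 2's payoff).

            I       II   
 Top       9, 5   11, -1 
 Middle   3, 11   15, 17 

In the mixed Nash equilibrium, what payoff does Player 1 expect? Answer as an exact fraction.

Player 2 mixes with probability q on I, chosen so Player 1 is indifferent: 9q + 11(1−q) = 3q + 15(1−q) gives q = 2/5.
Player 1's expected payoff (from either row, since indifferent) is 9·2/5 + 11·3/5 = 51/5.

51/5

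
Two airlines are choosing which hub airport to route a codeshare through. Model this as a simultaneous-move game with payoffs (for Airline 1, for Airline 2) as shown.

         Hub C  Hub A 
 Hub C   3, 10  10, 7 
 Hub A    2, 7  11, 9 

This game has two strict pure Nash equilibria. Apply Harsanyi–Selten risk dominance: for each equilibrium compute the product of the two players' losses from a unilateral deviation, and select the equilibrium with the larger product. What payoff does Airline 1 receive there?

At both Hub C: Airline 1 loses 3 − 2 = 1 by deviating; Airline 2 loses 10 − 7 = 3. Product = 1·3 = 3.
At both Hub A: Airline 1 loses 11 − 10 = 1 by deviating; Airline 2 loses 9 − 7 = 2. Product = 1·2 = 2.
3 > 2, so both Hub C is risk-dominant. Airline 1's payoff there is 3.

3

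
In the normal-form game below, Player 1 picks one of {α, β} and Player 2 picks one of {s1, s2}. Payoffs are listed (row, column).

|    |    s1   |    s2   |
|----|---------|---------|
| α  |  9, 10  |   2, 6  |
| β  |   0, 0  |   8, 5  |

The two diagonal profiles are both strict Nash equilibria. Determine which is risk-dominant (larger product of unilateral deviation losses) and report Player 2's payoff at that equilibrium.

At (α, s1): Player 1 loses 9 − 0 = 9 by deviating; Player 2 loses 10 − 6 = 4. Product = 9·4 = 36.
At (β, s2): Player 1 loses 8 − 2 = 6 by deviating; Player 2 loses 5 − 0 = 5. Product = 6·5 = 30.
36 > 30, so (α, s1) is risk-dominant. Player 2's payoff there is 10.

10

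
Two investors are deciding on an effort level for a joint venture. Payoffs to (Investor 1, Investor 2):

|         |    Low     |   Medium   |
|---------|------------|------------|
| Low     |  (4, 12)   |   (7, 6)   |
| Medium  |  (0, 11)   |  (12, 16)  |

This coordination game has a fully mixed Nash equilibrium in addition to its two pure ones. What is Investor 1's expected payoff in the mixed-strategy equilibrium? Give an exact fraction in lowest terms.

16/3

Investor 2 mixes with probability q on Low, chosen so Investor 1 is indifferent: 4q + 7(1−q) = 0q + 12(1−q) gives q = 5/9.
Investor 1's expected payoff (from either row, since indifferent) is 4·5/9 + 7·4/9 = 16/3.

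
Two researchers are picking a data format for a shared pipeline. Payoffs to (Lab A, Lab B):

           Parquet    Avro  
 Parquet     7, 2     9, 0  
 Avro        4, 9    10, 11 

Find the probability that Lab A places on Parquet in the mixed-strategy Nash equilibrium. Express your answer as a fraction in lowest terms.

Lab A's mix p on Parquet must make Lab B indifferent between Parquet and Avro.
Lab B's payoff from Parquet: 2p + 9(1−p). From Avro: 0p + 11(1−p).
Set equal: 2p = 2(1−p) → p = 2/4 = 1/2.

1/2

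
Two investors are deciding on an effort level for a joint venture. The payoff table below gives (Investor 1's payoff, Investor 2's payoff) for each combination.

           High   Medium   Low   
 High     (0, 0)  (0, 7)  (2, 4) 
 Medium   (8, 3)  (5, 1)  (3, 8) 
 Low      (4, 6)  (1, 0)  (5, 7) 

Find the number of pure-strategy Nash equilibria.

Both Low: Investor 1 gets 5 (best alternative 3); Investor 2 gets 7 (best alternative 6). Neither deviates — NE.
Both Medium is not a NE: Investor 2 would switch to Low (8 > 1).
No other cell survives both best-response checks, so there is 1 pure NE.

1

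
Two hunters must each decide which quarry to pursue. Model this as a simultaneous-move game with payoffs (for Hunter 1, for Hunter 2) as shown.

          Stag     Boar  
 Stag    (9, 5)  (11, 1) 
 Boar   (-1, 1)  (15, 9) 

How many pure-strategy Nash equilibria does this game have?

2

Both Stag: Hunter 1 gets 9 (best alternative -1); Hunter 2 gets 5 (best alternative 1). Neither deviates — NE.
Both Boar: Hunter 1 gets 15 (best alternative 11); Hunter 2 gets 9 (best alternative 1). Neither deviates — NE.
(Boar, Stag) is not a NE: Hunter 1 would switch to Stag (9 > -1).
No other cell survives both best-response checks, so there are 2 pure NE.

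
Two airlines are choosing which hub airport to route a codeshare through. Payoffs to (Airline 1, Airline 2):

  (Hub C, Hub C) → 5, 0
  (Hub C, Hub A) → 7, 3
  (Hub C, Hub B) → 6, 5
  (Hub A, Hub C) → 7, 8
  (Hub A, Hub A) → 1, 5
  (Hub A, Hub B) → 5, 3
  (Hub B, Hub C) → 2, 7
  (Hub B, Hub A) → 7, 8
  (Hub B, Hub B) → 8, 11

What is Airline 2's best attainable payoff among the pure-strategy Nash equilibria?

11

(Hub A, Hub C) is a pure NE (Airline 1: 7 ≥ 5; Airline 2: 8 ≥ 5). Airline 2 gets 8.
Both Hub B is a pure NE (Airline 1: 8 ≥ 6; Airline 2: 11 ≥ 8). Airline 2 gets 11.
Every other cell has a profitable deviation for at least one player. Highest of {8, 11} is 11.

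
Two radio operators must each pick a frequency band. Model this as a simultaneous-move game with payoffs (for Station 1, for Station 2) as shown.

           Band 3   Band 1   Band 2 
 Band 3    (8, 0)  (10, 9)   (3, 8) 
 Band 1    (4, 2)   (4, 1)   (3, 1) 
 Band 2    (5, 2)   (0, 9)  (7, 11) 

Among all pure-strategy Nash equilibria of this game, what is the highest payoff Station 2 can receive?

(Band 3, Band 1) is a pure NE (Station 1: 10 ≥ 4; Station 2: 9 ≥ 8). Station 2 gets 9.
Both Band 2 is a pure NE (Station 1: 7 ≥ 3; Station 2: 11 ≥ 9). Station 2 gets 11.
Every other cell has a profitable deviation for at least one player. Highest of {9, 11} is 11.

11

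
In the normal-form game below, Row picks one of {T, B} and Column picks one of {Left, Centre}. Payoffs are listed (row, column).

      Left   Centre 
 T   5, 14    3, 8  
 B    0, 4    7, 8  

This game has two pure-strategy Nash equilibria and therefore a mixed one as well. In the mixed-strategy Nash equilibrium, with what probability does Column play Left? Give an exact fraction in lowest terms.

4/9

Column's mix q on Left must make Row indifferent between T and B.
Row's payoff from T: 5q + 3(1−q). From B: 0q + 7(1−q).
Set equal: 5q = 4(1−q) → q = 4/9.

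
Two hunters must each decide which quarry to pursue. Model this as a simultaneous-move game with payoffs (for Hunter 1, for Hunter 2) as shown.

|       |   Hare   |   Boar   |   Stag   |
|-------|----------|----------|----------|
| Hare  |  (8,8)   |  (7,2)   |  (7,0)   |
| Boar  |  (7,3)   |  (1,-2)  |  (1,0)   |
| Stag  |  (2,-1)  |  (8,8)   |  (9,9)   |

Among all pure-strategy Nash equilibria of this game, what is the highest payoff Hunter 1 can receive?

9

Both Hare is a pure NE (Hunter 1: 8 ≥ 7; Hunter 2: 8 ≥ 2). Hunter 1 gets 8.
Both Stag is a pure NE (Hunter 1: 9 ≥ 7; Hunter 2: 9 ≥ 8). Hunter 1 gets 9.
Every other cell has a profitable deviation for at least one player. Highest of {8, 9} is 9.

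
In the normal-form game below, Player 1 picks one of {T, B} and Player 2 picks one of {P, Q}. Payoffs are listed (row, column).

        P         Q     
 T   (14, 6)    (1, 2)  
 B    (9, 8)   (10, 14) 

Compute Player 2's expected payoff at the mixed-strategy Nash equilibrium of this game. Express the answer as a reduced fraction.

Player 1 mixes with probability p on T, chosen so Player 2 is indifferent: 6p + 8(1−p) = 2p + 14(1−p) gives p = 3/5.
Player 2's expected payoff is 6·3/5 + 8·2/5 = 34/5.

34/5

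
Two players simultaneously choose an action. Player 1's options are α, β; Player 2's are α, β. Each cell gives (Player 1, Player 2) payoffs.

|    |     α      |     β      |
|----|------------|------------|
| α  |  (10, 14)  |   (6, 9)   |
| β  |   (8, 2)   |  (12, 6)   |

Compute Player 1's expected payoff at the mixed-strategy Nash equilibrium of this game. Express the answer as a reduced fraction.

9

Player 2 mixes with probability q on α, chosen so Player 1 is indifferent: 10q + 6(1−q) = 8q + 12(1−q) gives q = 3/4.
Player 1's expected payoff (from either row, since indifferent) is 10·3/4 + 6·1/4 = 9.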